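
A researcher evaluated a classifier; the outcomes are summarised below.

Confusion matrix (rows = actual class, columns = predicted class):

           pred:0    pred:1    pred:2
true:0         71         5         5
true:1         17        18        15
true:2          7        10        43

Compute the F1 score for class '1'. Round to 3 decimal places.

0.434

F1 score = 2·TP/(2·TP+FP+FN).
1: TP=18, FP=5+10=15, FN=17+15=32 → 36/83 = 0.4337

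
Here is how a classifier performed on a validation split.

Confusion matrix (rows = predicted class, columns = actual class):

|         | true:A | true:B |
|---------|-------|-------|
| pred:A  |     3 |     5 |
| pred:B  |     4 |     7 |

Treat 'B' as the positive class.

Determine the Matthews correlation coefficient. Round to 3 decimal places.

MCC = (TP·TN − FP·FN) / √((TP+FP)(TP+FN)(TN+FP)(TN+FN))
Numerator = 7·3 − 4·5 = 1
Denominator = √(11·12·7·8) = √7392 = 85.9767
MCC = 1 / 85.9767 = 0.012

0.012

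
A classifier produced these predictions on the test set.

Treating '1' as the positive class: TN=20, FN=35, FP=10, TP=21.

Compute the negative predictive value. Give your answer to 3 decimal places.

0.364

NPV = TN/(TN+FN) = 20/(20+35) = 0.364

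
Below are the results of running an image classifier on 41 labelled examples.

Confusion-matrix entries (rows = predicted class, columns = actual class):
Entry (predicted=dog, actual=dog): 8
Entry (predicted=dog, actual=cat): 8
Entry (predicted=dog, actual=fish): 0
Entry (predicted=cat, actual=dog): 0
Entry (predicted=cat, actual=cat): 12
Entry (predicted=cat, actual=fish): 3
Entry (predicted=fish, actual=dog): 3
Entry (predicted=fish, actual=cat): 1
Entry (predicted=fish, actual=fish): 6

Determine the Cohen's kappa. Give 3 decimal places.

0.441

Observed agreement pₒ = trace/N = 26/41 = 0.6341
Expected agreement pₑ = Σ (rowᵢ·colᵢ)/N² = (11·16 + 21·15 + 9·10)/41² = 0.3456
κ = (pₒ − pₑ)/(1 − pₑ) = (0.6341 − 0.3456)/(1 − 0.3456) = 0.441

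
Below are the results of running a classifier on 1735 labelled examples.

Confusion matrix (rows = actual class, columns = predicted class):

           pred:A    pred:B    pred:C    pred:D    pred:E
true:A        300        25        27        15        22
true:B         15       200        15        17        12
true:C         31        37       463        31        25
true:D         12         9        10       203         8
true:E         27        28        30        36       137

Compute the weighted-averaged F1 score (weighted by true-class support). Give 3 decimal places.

0.750

Per-class F1 score (2·TP/(2·TP+FP+FN)):
  A: TP=300, FP=15+31+12+27=85, FN=25+27+15+22=89 → 600/774 = 0.7752
  B: TP=200, FP=25+37+9+28=99, FN=15+15+17+12=59 → 400/558 = 0.7168
  C: TP=463, FP=27+15+10+30=82, FN=31+37+31+25=124 → 926/1132 = 0.8180
  D: TP=203, FP=15+17+31+36=99, FN=12+9+10+8=39 → 406/544 = 0.7463
  E: TP=137, FP=22+12+25+8=67, FN=27+28+30+36=121 → 274/462 = 0.5931
Weighted-F1 score = Σ (supportᵢ/N)·F1 scoreᵢ with N=1735: (389/1735)·0.7752 + (259/1735)·0.7168 + (587/1735)·0.8180 + (242/1735)·0.7463 + (258/1735)·0.5931 = 0.750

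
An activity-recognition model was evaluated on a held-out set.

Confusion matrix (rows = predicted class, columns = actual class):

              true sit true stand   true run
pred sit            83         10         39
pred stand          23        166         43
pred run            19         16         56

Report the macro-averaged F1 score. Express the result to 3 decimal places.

Per-class F1 score (2·TP/(2·TP+FP+FN)):
  sit: TP=83, FP=10+39=49, FN=23+19=42 → 166/257 = 0.6459
  stand: TP=166, FP=23+43=66, FN=10+16=26 → 332/424 = 0.7830
  run: TP=56, FP=19+16=35, FN=39+43=82 → 112/229 = 0.4891
Macro-F1 score = mean = (0.6459 + 0.7830 + 0.4891) / 3 = 0.639

0.639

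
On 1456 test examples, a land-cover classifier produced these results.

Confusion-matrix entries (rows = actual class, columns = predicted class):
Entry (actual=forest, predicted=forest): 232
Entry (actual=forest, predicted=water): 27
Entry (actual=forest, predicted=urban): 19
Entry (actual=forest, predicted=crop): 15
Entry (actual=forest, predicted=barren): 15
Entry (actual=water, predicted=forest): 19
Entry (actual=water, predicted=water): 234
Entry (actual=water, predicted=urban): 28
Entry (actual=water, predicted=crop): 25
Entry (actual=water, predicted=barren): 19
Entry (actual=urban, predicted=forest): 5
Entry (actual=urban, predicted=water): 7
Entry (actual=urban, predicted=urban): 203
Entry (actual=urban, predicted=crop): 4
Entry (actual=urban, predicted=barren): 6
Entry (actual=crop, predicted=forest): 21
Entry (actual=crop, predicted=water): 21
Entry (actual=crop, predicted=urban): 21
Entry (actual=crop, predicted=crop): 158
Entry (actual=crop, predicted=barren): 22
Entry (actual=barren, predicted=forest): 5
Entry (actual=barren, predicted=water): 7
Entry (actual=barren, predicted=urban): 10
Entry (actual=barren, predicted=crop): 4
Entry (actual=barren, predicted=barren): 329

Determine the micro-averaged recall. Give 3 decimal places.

Micro-averaging pools counts across classes: ΣTP=1156, ΣFP=300, ΣFN=300.
Micro-recall = TP/(TP+FN) on pooled counts = 0.794 (equals overall accuracy in single-label multiclass).

0.794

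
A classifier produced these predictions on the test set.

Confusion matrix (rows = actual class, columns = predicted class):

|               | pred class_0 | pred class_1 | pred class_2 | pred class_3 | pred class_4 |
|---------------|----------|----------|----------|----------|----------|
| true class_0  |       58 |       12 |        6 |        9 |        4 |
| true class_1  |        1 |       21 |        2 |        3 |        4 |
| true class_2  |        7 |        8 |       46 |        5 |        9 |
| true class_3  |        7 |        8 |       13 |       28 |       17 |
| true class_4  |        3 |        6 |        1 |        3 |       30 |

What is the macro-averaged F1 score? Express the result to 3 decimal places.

Per-class F1 score (2·TP/(2·TP+FP+FN)):
  class_0: TP=58, FP=1+7+7+3=18, FN=12+6+9+4=31 → 116/165 = 0.7030
  class_1: TP=21, FP=12+8+8+6=34, FN=1+2+3+4=10 → 42/86 = 0.4884
  class_2: TP=46, FP=6+2+13+1=22, FN=7+8+5+9=29 → 92/143 = 0.6434
  class_3: TP=28, FP=9+3+5+3=20, FN=7+8+13+17=45 → 56/121 = 0.4628
  class_4: TP=30, FP=4+4+9+17=34, FN=3+6+1+3=13 → 60/107 = 0.5607
Macro-F1 score = mean = (0.7030 + 0.4884 + 0.6434 + 0.4628 + 0.5607) / 5 = 0.572

0.572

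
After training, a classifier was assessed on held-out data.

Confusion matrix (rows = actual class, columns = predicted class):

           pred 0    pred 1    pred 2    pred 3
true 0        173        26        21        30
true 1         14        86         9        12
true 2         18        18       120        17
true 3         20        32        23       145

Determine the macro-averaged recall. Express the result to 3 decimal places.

Per-class recall (TP/(TP+FN)):
  0: TP=173, FN=26+21+30=77 → 173/250 = 0.6920
  1: TP=86, FN=14+9+12=35 → 86/121 = 0.7107
  2: TP=120, FN=18+18+17=53 → 120/173 = 0.6936
  3: TP=145, FN=20+32+23=75 → 145/220 = 0.6591
Macro-recall = mean = (0.6920 + 0.7107 + 0.6936 + 0.6591) / 4 = 0.689

0.689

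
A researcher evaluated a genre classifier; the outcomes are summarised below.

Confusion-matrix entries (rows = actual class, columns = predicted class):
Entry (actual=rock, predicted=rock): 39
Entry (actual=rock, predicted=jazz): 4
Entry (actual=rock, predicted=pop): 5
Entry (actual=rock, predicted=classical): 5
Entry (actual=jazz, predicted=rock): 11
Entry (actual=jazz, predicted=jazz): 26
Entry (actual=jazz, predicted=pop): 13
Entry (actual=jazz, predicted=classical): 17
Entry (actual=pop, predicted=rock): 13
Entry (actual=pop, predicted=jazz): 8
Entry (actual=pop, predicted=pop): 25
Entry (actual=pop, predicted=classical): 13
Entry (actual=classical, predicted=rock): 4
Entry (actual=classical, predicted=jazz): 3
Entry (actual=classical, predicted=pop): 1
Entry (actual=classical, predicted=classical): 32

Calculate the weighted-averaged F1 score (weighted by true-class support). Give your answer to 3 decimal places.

0.545

Per-class F1 score (2·TP/(2·TP+FP+FN)):
  rock: TP=39, FP=11+13+4=28, FN=4+5+5=14 → 78/120 = 0.6500
  jazz: TP=26, FP=4+8+3=15, FN=11+13+17=41 → 52/108 = 0.4815
  pop: TP=25, FP=5+13+1=19, FN=13+8+13=34 → 50/103 = 0.4854
  classical: TP=32, FP=5+17+13=35, FN=4+3+1=8 → 64/107 = 0.5981
Weighted-F1 score = Σ (supportᵢ/N)·F1 scoreᵢ with N=219: (53/219)·0.6500 + (67/219)·0.4815 + (59/219)·0.4854 + (40/219)·0.5981 = 0.545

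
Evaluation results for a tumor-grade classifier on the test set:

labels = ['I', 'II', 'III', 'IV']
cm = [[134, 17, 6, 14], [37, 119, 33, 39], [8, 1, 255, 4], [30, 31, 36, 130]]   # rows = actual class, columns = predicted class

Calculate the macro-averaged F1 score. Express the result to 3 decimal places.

0.697

Per-class F1 score (2·TP/(2·TP+FP+FN)):
  I: TP=134, FP=37+8+30=75, FN=17+6+14=37 → 268/380 = 0.7053
  II: TP=119, FP=17+1+31=49, FN=37+33+39=109 → 238/396 = 0.6010
  III: TP=255, FP=6+33+36=75, FN=8+1+4=13 → 510/598 = 0.8528
  IV: TP=130, FP=14+39+4=57, FN=30+31+36=97 → 260/414 = 0.6280
Macro-F1 score = mean = (0.7053 + 0.6010 + 0.8528 + 0.6280) / 4 = 0.697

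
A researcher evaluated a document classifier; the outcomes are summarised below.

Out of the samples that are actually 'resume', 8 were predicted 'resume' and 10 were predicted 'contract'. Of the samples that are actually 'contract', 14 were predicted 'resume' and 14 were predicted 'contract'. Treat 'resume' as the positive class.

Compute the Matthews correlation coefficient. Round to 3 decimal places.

-0.054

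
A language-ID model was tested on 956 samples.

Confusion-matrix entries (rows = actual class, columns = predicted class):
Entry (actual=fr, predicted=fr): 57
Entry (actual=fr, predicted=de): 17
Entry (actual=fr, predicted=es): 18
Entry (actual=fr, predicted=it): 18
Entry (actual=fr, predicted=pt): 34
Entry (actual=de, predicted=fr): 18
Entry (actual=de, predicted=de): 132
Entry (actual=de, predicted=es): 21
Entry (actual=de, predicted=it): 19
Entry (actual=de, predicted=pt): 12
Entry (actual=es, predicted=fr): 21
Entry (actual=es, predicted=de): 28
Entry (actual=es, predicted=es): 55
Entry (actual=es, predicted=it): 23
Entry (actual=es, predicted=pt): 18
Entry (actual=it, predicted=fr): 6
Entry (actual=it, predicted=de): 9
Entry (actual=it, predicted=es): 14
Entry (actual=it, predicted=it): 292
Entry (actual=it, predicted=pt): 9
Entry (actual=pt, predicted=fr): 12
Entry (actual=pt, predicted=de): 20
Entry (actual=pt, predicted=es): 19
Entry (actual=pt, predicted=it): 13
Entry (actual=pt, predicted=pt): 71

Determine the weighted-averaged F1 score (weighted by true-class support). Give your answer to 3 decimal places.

0.627

Per-class F1 score (2·TP/(2·TP+FP+FN)):
  fr: TP=57, FP=18+21+6+12=57, FN=17+18+18+34=87 → 114/258 = 0.4419
  de: TP=132, FP=17+28+9+20=74, FN=18+21+19+12=70 → 264/408 = 0.6471
  es: TP=55, FP=18+21+14+19=72, FN=21+28+23+18=90 → 110/272 = 0.4044
  it: TP=292, FP=18+19+23+13=73, FN=6+9+14+9=38 → 584/695 = 0.8403
  pt: TP=71, FP=34+12+18+9=73, FN=12+20+19+13=64 → 142/279 = 0.5090
Weighted-F1 score = Σ (supportᵢ/N)·F1 scoreᵢ with N=956: (144/956)·0.4419 + (202/956)·0.6471 + (145/956)·0.4044 + (330/956)·0.8403 + (135/956)·0.5090 = 0.627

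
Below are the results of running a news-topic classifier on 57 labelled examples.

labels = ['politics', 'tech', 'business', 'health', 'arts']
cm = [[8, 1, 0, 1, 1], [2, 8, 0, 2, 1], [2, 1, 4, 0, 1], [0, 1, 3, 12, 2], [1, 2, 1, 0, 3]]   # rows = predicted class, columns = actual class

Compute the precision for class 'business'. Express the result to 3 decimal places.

Take TP from the diagonal, FP from the rest of the 'business' prediction marginal, FN from the rest of the 'business' actual marginal.
precision = TP/(TP+FP).
business: TP=4, FP=2+1+0+1=4 → 4/8 = 0.5000

0.500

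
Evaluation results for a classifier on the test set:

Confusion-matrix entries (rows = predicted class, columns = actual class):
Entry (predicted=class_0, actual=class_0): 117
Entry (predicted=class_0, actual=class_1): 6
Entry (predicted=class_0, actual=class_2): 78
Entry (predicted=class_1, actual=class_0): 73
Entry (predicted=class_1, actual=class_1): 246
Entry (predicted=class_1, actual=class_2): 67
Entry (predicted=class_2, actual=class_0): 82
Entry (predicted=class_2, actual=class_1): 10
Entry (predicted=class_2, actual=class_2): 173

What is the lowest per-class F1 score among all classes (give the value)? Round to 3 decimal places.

Per-class F1 score (2·TP/(2·TP+FP+FN)):
  class_0: TP=117, FP=6+78=84, FN=73+82=155 → 234/473 = 0.4947
  class_1: TP=246, FP=73+67=140, FN=6+10=16 → 492/648 = 0.7593
  class_2: TP=173, FP=82+10=92, FN=78+67=145 → 346/583 = 0.5935
Lowest is class 'class_0' with F1 score = 0.495.

0.495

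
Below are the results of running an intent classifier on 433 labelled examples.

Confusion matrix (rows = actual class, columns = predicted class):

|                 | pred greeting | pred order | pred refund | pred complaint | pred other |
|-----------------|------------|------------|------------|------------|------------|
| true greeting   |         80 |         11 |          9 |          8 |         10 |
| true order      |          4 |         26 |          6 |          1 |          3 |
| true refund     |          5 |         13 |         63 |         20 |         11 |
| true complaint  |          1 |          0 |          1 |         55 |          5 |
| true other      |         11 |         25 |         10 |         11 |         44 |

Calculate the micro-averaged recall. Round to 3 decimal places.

0.619

Micro-averaging pools counts across classes: ΣTP=268, ΣFP=165, ΣFN=165.
Micro-recall = TP/(TP+FN) on pooled counts = 0.619 (equals overall accuracy in single-label multiclass).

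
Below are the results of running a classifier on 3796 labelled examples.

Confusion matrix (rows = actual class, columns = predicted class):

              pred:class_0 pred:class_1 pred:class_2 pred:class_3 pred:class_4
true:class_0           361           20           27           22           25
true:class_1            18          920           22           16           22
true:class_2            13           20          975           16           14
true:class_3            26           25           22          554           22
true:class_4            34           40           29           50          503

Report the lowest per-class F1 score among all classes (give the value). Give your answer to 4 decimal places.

0.7960

Per-class F1 score (2·TP/(2·TP+FP+FN)):
  class_0: TP=361, FP=18+13+26+34=91, FN=20+27+22+25=94 → 722/907 = 0.79603
  class_1: TP=920, FP=20+20+25+40=105, FN=18+22+16+22=78 → 1840/2023 = 0.90954
  class_2: TP=975, FP=27+22+22+29=100, FN=13+20+16+14=63 → 1950/2113 = 0.92286
  class_3: TP=554, FP=22+16+16+50=104, FN=26+25+22+22=95 → 1108/1307 = 0.84774
  class_4: TP=503, FP=25+22+14+22=83, FN=34+40+29+50=153 → 1006/1242 = 0.80998
Lowest is class 'class_0' with F1 score = 0.7960.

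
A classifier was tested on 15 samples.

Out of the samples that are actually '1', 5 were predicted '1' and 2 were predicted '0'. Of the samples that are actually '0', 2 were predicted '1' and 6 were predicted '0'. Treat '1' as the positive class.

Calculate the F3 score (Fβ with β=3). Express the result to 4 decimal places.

Fβ = (1+β²)·TP / ((1+β²)·TP + β²·FN + FP), with β²=9
= 10·5 / (10·5 + 9·2 + 2) = 0.7143

0.7143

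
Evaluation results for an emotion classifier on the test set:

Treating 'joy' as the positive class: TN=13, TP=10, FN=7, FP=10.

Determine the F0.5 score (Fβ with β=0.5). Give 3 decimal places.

0.515

Fβ = (1+β²)·TP / ((1+β²)·TP + β²·FN + FP), with β²=1/4
= 1.25·10 / (1.25·10 + 0.25·7 + 10) = 0.515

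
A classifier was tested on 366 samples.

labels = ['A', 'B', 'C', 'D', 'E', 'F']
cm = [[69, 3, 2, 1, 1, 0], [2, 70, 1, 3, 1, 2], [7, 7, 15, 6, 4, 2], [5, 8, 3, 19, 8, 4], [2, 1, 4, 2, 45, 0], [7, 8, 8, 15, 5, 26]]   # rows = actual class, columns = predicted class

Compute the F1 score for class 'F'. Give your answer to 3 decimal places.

0.505

Treat 'F' as positive and all other classes as negative.
F1 score = 2·TP/(2·TP+FP+FN).
F: TP=26, FP=0+2+2+4+0=8, FN=7+8+8+15+5=43 → 52/103 = 0.5049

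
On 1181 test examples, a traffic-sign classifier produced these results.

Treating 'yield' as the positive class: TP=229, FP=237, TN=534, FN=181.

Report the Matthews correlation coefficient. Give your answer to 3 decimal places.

MCC = (TP·TN − FP·FN) / √((TP+FP)(TP+FN)(TN+FP)(TN+FN))
Numerator = 229·534 − 237·181 = 79389
Denominator = √(466·410·771·715) = √105324690900 = 324537.6571
MCC = 79389 / 324537.6571 = 0.245

0.245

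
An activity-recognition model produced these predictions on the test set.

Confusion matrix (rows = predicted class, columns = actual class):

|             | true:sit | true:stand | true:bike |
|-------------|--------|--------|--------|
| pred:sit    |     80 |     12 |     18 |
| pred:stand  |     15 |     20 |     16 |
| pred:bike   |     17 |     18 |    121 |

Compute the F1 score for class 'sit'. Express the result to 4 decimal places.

0.7207

F1 score = 2·TP/(2·TP+FP+FN).
sit: TP=80, FP=12+18=30, FN=15+17=32 → 160/222 = 0.72072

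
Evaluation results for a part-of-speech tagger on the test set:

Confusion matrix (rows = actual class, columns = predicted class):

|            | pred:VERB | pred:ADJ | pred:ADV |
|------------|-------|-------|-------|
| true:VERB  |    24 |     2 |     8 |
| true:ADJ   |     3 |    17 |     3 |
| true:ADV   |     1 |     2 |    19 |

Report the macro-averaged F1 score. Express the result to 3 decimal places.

Per-class F1 score (2·TP/(2·TP+FP+FN)):
  VERB: TP=24, FP=3+1=4, FN=2+8=10 → 48/62 = 0.7742
  ADJ: TP=17, FP=2+2=4, FN=3+3=6 → 34/44 = 0.7727
  ADV: TP=19, FP=8+3=11, FN=1+2=3 → 38/52 = 0.7308
Macro-F1 score = mean = (0.7742 + 0.7727 + 0.7308) / 3 = 0.759

0.759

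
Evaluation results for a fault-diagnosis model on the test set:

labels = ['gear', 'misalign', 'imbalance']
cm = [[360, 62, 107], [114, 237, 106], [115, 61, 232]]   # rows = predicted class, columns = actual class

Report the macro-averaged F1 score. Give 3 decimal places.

Per-class F1 score (2·TP/(2·TP+FP+FN)):
  gear: TP=360, FP=62+107=169, FN=114+115=229 → 720/1118 = 0.6440
  misalign: TP=237, FP=114+106=220, FN=62+61=123 → 474/817 = 0.5802
  imbalance: TP=232, FP=115+61=176, FN=107+106=213 → 464/853 = 0.5440
Macro-F1 score = mean = (0.6440 + 0.5802 + 0.5440) / 3 = 0.589

0.589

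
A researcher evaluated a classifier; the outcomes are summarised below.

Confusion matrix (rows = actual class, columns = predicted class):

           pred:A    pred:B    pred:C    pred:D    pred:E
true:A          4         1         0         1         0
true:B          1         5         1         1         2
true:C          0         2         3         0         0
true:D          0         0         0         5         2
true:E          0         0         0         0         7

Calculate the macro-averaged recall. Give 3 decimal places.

0.696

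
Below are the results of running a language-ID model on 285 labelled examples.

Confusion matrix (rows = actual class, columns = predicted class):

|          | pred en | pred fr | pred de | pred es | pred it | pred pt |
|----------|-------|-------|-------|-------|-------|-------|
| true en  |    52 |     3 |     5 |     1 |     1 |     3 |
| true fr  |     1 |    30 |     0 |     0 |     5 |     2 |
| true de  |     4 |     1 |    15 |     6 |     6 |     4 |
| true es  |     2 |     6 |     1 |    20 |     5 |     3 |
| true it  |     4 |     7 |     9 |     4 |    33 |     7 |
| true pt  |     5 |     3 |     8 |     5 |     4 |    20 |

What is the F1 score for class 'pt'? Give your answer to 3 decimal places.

0.476

F1 score = 2·TP/(2·TP+FP+FN).
pt: TP=20, FP=3+2+4+3+7=19, FN=5+3+8+5+4=25 → 40/84 = 0.4762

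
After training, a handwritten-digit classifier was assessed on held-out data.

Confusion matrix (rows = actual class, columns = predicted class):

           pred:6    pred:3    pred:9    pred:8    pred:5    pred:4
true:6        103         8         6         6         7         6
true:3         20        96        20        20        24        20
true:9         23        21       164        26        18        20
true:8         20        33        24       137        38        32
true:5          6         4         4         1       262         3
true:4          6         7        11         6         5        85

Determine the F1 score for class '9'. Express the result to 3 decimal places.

0.655

One-vs-rest for '9': TP = diagonal; FP = other classes predicted '9'; FN = '9' predicted as other.
F1 score = 2·TP/(2·TP+FP+FN).
9: TP=164, FP=6+20+24+4+11=65, FN=23+21+26+18+20=108 → 328/501 = 0.6547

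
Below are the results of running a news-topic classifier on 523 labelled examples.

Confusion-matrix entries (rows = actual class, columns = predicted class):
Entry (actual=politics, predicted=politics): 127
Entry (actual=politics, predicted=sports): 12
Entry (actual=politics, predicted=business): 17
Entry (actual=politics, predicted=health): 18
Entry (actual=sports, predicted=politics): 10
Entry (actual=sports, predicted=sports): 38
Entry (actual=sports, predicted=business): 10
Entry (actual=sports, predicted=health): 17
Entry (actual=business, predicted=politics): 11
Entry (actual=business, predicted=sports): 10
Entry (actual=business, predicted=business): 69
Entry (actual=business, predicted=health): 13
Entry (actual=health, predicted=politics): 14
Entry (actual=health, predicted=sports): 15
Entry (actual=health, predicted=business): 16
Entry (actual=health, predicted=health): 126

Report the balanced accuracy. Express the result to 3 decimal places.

0.661

Balanced accuracy = mean of per-class recall.
  politics: recall = 127/174 = 0.7299
  sports: recall = 38/75 = 0.5067
  business: recall = 69/103 = 0.6699
  health: recall = 126/171 = 0.7368
Mean = (0.7299 + 0.5067 + 0.6699 + 0.7368) / 4 = 0.661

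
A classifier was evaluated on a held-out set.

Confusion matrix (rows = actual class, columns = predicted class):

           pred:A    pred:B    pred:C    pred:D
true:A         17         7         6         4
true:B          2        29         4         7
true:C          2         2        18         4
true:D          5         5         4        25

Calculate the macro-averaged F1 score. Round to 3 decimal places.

Per-class F1 score (2·TP/(2·TP+FP+FN)):
  A: TP=17, FP=2+2+5=9, FN=7+6+4=17 → 34/60 = 0.5667
  B: TP=29, FP=7+2+5=14, FN=2+4+7=13 → 58/85 = 0.6824
  C: TP=18, FP=6+4+4=14, FN=2+2+4=8 → 36/58 = 0.6207
  D: TP=25, FP=4+7+4=15, FN=5+5+4=14 → 50/79 = 0.6329
Macro-F1 score = mean = (0.5667 + 0.6824 + 0.6207 + 0.6329) / 4 = 0.626

0.626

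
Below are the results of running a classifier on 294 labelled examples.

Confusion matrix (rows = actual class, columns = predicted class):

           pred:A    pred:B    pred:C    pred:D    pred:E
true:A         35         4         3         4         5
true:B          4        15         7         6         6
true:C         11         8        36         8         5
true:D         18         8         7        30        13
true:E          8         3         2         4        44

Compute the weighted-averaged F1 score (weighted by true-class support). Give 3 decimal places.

Per-class F1 score (2·TP/(2·TP+FP+FN)):
  A: TP=35, FP=4+11+18+8=41, FN=4+3+4+5=16 → 70/127 = 0.5512
  B: TP=15, FP=4+8+8+3=23, FN=4+7+6+6=23 → 30/76 = 0.3947
  C: TP=36, FP=3+7+7+2=19, FN=11+8+8+5=32 → 72/123 = 0.5854
  D: TP=30, FP=4+6+8+4=22, FN=18+8+7+13=46 → 60/128 = 0.4688
  E: TP=44, FP=5+6+5+13=29, FN=8+3+2+4=17 → 88/134 = 0.6567
Weighted-F1 score = Σ (supportᵢ/N)·F1 scoreᵢ with N=294: (51/294)·0.5512 + (38/294)·0.3947 + (68/294)·0.5854 + (76/294)·0.4688 + (61/294)·0.6567 = 0.539

0.539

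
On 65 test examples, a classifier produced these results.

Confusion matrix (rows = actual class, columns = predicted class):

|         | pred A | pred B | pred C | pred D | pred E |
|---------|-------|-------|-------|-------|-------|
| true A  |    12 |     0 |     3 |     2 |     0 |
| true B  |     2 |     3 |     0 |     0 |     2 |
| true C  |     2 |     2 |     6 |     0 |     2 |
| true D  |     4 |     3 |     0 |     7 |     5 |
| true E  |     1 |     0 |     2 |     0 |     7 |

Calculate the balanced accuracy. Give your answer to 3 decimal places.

0.541

Balanced accuracy = mean of per-class recall.
  A: recall = 12/17 = 0.7059
  B: recall = 3/7 = 0.4286
  C: recall = 6/12 = 0.5000
  D: recall = 7/19 = 0.3684
  E: recall = 7/10 = 0.7000
Mean = (0.7059 + 0.4286 + 0.5000 + 0.3684 + 0.7000) / 5 = 0.541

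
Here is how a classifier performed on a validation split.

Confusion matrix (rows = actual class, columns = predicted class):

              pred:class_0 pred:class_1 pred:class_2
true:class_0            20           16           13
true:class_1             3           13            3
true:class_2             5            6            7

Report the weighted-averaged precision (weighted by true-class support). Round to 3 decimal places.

0.553

Per-class precision (TP/(TP+FP)):
  class_0: TP=20, FP=3+5=8 → 20/28 = 0.7143
  class_1: TP=13, FP=16+6=22 → 13/35 = 0.3714
  class_2: TP=7, FP=13+3=16 → 7/23 = 0.3043
Weighted-precision = Σ (supportᵢ/N)·precisionᵢ with N=86: (49/86)·0.7143 + (19/86)·0.3714 + (18/86)·0.3043 = 0.553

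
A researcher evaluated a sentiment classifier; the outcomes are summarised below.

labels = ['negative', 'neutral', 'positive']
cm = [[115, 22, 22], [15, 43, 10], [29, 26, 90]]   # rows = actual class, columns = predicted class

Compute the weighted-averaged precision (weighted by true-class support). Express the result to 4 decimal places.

0.6831

Per-class precision (TP/(TP+FP)):
  negative: TP=115, FP=15+29=44 → 115/159 = 0.72327
  neutral: TP=43, FP=22+26=48 → 43/91 = 0.47253
  positive: TP=90, FP=22+10=32 → 90/122 = 0.73770
Weighted-precision = Σ (supportᵢ/N)·precisionᵢ with N=372: (159/372)·0.72327 + (68/372)·0.47253 + (145/372)·0.73770 = 0.6831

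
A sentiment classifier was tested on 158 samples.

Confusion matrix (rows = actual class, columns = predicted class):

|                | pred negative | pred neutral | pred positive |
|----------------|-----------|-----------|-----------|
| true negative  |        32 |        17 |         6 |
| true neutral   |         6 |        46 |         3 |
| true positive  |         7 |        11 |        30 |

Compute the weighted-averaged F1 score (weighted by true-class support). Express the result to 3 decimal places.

Per-class F1 score (2·TP/(2·TP+FP+FN)):
  negative: TP=32, FP=6+7=13, FN=17+6=23 → 64/100 = 0.6400
  neutral: TP=46, FP=17+11=28, FN=6+3=9 → 92/129 = 0.7132
  positive: TP=30, FP=6+3=9, FN=7+11=18 → 60/87 = 0.6897
Weighted-F1 score = Σ (supportᵢ/N)·F1 scoreᵢ with N=158: (55/158)·0.6400 + (55/158)·0.7132 + (48/158)·0.6897 = 0.681

0.681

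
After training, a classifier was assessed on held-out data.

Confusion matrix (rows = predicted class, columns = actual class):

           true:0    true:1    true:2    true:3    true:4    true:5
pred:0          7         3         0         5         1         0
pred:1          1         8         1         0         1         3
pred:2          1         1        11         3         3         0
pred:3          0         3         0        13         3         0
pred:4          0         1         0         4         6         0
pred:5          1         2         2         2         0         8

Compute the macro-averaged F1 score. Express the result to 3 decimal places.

0.561

Per-class F1 score (2·TP/(2·TP+FP+FN)):
  0: TP=7, FP=3+0+5+1+0=9, FN=1+1+0+0+1=3 → 14/26 = 0.5385
  1: TP=8, FP=1+1+0+1+3=6, FN=3+1+3+1+2=10 → 16/32 = 0.5000
  2: TP=11, FP=1+1+3+3+0=8, FN=0+1+0+0+2=3 → 22/33 = 0.6667
  3: TP=13, FP=0+3+0+3+0=6, FN=5+0+3+4+2=14 → 26/46 = 0.5652
  4: TP=6, FP=0+1+0+4+0=5, FN=1+1+3+3+0=8 → 12/25 = 0.4800
  5: TP=8, FP=1+2+2+2+0=7, FN=0+3+0+0+0=3 → 16/26 = 0.6154
Macro-F1 score = mean = (0.5385 + 0.5000 + 0.6667 + 0.5652 + 0.4800 + 0.6154) / 6 = 0.561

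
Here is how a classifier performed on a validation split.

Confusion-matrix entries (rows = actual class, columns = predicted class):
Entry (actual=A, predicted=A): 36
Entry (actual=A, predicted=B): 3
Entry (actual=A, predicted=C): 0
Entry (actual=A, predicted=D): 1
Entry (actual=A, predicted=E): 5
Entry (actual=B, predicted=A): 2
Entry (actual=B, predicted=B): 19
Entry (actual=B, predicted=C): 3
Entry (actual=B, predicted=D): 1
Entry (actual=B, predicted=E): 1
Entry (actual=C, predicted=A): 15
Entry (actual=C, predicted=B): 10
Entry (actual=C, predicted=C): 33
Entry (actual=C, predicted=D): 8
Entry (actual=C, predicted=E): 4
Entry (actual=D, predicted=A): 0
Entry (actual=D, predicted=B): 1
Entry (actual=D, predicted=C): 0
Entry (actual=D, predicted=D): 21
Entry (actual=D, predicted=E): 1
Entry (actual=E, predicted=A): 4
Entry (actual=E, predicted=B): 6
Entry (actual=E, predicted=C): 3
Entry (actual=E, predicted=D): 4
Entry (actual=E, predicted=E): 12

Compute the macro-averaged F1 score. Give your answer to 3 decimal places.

Per-class F1 score (2·TP/(2·TP+FP+FN)):
  A: TP=36, FP=2+15+0+4=21, FN=3+0+1+5=9 → 72/102 = 0.7059
  B: TP=19, FP=3+10+1+6=20, FN=2+3+1+1=7 → 38/65 = 0.5846
  C: TP=33, FP=0+3+0+3=6, FN=15+10+8+4=37 → 66/109 = 0.6055
  D: TP=21, FP=1+1+8+4=14, FN=0+1+0+1=2 → 42/58 = 0.7241
  E: TP=12, FP=5+1+4+1=11, FN=4+6+3+4=17 → 24/52 = 0.4615
Macro-F1 score = mean = (0.7059 + 0.5846 + 0.6055 + 0.7241 + 0.4615) / 5 = 0.616

0.616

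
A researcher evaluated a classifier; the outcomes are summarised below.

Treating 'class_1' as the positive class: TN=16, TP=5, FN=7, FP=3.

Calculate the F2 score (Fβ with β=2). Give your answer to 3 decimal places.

Fβ = (1+β²)·TP / ((1+β²)·TP + β²·FN + FP), with β²=4
= 5·5 / (5·5 + 4·7 + 3) = 0.446

0.446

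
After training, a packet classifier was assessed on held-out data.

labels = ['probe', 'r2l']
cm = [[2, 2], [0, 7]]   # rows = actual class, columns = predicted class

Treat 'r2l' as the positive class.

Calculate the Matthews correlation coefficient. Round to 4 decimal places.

0.6236

MCC = (TP·TN − FP·FN) / √((TP+FP)(TP+FN)(TN+FP)(TN+FN))
Numerator = 7·2 − 2·0 = 14
Denominator = √(9·7·4·2) = √504 = 22.4499
MCC = 14 / 22.4499 = 0.6236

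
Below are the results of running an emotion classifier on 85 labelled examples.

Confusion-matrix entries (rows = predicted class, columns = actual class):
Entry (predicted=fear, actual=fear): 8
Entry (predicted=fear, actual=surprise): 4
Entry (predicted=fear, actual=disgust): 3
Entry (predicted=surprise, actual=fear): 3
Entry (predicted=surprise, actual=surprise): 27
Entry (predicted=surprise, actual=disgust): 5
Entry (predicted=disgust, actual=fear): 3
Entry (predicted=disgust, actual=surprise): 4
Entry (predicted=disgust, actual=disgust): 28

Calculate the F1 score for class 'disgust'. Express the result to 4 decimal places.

0.7887

Take TP from the diagonal, FP from the rest of the 'disgust' prediction marginal, FN from the rest of the 'disgust' actual marginal.
F1 score = 2·TP/(2·TP+FP+FN).
disgust: TP=28, FP=3+4=7, FN=3+5=8 → 56/71 = 0.78873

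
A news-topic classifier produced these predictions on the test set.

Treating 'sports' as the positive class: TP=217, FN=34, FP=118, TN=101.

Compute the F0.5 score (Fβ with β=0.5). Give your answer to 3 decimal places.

0.682

Fβ = (1+β²)·TP / ((1+β²)·TP + β²·FN + FP), with β²=1/4
= 1.25·217 / (1.25·217 + 0.25·34 + 118) = 0.682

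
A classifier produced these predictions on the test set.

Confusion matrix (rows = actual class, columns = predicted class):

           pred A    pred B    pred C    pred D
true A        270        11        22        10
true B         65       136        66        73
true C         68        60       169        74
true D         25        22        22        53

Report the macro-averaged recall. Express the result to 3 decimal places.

0.538

Per-class recall (TP/(TP+FN)):
  A: TP=270, FN=11+22+10=43 → 270/313 = 0.8626
  B: TP=136, FN=65+66+73=204 → 136/340 = 0.4000
  C: TP=169, FN=68+60+74=202 → 169/371 = 0.4555
  D: TP=53, FN=25+22+22=69 → 53/122 = 0.4344
Macro-recall = mean = (0.8626 + 0.4000 + 0.4555 + 0.4344) / 4 = 0.538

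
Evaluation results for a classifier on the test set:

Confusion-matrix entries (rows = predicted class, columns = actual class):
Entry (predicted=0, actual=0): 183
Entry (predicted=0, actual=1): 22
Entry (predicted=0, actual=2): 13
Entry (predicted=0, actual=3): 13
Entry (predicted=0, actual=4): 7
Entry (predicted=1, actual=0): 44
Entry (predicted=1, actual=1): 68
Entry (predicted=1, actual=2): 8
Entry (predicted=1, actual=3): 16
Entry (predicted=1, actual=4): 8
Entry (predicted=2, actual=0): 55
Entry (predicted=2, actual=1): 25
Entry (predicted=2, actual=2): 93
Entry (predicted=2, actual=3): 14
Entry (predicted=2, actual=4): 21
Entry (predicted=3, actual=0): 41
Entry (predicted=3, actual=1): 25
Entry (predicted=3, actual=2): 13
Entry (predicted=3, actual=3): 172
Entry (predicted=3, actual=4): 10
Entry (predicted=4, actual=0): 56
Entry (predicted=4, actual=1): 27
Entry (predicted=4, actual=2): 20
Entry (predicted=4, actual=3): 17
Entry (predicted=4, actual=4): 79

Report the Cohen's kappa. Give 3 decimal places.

0.452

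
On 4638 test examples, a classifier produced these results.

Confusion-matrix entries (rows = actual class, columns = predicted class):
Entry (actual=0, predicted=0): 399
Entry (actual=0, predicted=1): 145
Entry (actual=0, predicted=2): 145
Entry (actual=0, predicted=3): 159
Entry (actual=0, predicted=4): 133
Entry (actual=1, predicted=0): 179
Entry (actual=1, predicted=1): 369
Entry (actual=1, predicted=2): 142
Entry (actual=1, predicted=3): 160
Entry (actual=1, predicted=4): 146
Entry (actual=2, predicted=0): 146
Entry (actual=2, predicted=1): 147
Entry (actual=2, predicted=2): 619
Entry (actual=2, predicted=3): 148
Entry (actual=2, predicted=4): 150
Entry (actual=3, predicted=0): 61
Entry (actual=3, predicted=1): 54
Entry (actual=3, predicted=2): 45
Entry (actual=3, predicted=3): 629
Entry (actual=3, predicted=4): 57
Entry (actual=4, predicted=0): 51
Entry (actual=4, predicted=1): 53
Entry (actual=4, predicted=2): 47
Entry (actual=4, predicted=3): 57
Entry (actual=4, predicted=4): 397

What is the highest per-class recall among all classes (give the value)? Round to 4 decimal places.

Per-class recall (TP/(TP+FN)):
  0: TP=399, FN=145+145+159+133=582 → 399/981 = 0.40673
  1: TP=369, FN=179+142+160+146=627 → 369/996 = 0.37048
  2: TP=619, FN=146+147+148+150=591 → 619/1210 = 0.51157
  3: TP=629, FN=61+54+45+57=217 → 629/846 = 0.74350
  4: TP=397, FN=51+53+47+57=208 → 397/605 = 0.65620
Highest is class '3' with recall = 0.7435.

0.7435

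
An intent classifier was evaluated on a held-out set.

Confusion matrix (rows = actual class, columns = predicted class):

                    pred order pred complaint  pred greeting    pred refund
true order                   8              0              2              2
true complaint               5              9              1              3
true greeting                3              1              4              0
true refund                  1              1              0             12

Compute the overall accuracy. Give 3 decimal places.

Accuracy = trace / total = (8+9+4+12=33) / 52 = 33/52 = 0.635

0.635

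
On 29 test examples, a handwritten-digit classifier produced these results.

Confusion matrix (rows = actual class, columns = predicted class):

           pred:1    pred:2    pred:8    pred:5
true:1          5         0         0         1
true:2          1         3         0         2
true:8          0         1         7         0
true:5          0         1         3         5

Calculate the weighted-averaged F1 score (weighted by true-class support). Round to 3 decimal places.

0.682

Per-class F1 score (2·TP/(2·TP+FP+FN)):
  1: TP=5, FP=1+0+0=1, FN=0+0+1=1 → 10/12 = 0.8333
  2: TP=3, FP=0+1+1=2, FN=1+0+2=3 → 6/11 = 0.5455
  8: TP=7, FP=0+0+3=3, FN=0+1+0=1 → 14/18 = 0.7778
  5: TP=5, FP=1+2+0=3, FN=0+1+3=4 → 10/17 = 0.5882
Weighted-F1 score = Σ (supportᵢ/N)·F1 scoreᵢ with N=29: (6/29)·0.8333 + (6/29)·0.5455 + (8/29)·0.7778 + (9/29)·0.5882 = 0.682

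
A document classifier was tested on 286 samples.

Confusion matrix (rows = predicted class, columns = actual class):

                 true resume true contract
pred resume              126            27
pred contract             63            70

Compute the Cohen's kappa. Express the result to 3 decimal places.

Observed agreement pₒ = trace/N = 196/286 = 0.6853
Expected agreement pₑ = Σ (rowᵢ·colᵢ)/N² = (189·153 + 97·133)/286² = 0.5112
κ = (pₒ − pₑ)/(1 − pₑ) = (0.6853 − 0.5112)/(1 − 0.5112) = 0.356

0.356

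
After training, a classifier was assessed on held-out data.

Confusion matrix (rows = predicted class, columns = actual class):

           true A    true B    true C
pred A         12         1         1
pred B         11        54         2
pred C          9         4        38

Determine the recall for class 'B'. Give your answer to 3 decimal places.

0.915

Take TP from the diagonal, FP from the rest of the 'B' prediction marginal, FN from the rest of the 'B' actual marginal.
recall = TP/(TP+FN).
B: TP=54, FN=1+4=5 → 54/59 = 0.9153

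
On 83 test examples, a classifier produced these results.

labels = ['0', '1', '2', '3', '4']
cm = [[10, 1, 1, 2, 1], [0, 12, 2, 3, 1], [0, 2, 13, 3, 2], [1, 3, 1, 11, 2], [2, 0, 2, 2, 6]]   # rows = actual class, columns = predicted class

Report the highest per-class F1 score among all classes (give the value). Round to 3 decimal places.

0.714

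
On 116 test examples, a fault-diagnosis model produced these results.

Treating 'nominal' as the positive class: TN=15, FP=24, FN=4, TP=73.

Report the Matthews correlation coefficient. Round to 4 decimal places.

MCC = (TP·TN − FP·FN) / √((TP+FP)(TP+FN)(TN+FP)(TN+FN))
Numerator = 73·15 − 24·4 = 999
Denominator = √(97·77·39·19) = √5534529 = 2352.5580
MCC = 999 / 2352.5580 = 0.4246

0.4246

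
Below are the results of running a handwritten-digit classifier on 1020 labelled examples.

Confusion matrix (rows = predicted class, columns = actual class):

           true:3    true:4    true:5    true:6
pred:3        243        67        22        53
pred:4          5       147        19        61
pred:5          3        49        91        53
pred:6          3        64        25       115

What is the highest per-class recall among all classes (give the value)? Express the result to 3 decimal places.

Per-class recall (TP/(TP+FN)):
  3: TP=243, FN=5+3+3=11 → 243/254 = 0.9567
  4: TP=147, FN=67+49+64=180 → 147/327 = 0.4495
  5: TP=91, FN=22+19+25=66 → 91/157 = 0.5796
  6: TP=115, FN=53+61+53=167 → 115/282 = 0.4078
Highest is class '3' with recall = 0.957.

0.957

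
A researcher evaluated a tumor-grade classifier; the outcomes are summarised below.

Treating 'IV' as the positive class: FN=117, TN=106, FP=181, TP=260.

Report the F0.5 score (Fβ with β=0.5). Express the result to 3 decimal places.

0.607

Fβ = (1+β²)·TP / ((1+β²)·TP + β²·FN + FP), with β²=1/4
= 1.25·260 / (1.25·260 + 0.25·117 + 181) = 0.607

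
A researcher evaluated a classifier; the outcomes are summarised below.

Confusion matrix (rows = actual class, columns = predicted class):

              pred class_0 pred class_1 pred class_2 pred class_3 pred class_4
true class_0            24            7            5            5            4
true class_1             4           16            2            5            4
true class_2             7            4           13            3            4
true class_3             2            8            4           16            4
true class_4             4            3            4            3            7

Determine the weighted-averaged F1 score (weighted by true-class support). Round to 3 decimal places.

0.471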